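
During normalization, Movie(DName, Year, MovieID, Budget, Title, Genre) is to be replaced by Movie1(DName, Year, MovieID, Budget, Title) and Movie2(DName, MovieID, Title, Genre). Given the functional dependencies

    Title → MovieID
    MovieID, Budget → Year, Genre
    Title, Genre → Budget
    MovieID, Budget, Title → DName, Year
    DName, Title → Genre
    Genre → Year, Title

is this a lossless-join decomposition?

Common attributes: Movie1 ∩ Movie2 = {DName, MovieID, Title}.
Closure of {DName, MovieID, Title}: DName, Title → Genre applies, adding Genre; Genre → Year, Title applies, adding Year; Title, Genre → Budget applies, adding Budget. So (DName, MovieID, Title)⁺ = {DName, Year, MovieID, Budget, Title, Genre}.
This closure contains every attribute of Movie1, so Movie1 ∩ Movie2 → Movie1. The join is lossless.

Yes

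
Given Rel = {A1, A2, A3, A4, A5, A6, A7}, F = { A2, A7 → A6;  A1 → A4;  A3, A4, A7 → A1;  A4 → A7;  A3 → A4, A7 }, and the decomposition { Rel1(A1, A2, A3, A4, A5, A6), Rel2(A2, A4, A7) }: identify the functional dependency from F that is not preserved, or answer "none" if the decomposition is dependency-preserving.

A2, A7 → A6

Check A2, A7 → A6: no single fragment contains all of {A2, A6, A7}, and the restricted closure of {A2, A7} across the fragments never reaches {A6}.
A1 → A4 is preserved.
A3, A4, A7 → A1 is preserved.
A4 → A7 is preserved.
A3 → A4, A7 is preserved.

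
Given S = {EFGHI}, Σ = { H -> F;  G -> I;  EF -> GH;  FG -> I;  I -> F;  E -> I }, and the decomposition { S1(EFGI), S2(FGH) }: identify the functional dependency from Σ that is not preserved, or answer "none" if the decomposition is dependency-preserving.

Check EF → GH: no single fragment contains all of {EFGH}, and the restricted closure of {EF} across the fragments never reaches {GH}.
H → F is preserved.
G → I is preserved.
FG → I is preserved.
I → F is preserved.
E → I is preserved.

EF -> GH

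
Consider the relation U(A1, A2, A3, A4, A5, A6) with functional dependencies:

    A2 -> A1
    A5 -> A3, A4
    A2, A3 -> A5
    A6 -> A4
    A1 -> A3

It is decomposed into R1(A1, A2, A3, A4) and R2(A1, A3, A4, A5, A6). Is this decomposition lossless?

Common attributes: R1 ∩ R2 = {A1, A3, A4}.
No dependency enlarges {A1, A3, A4}, so (A1, A3, A4)⁺ = {A1, A3, A4}.
The closure contains neither all of R1 = {A1, A2, A3, A4} nor all of R2 = {A1, A3, A4, A5, A6}, so the common attributes are not a superkey of either fragment. The join is lossy.

No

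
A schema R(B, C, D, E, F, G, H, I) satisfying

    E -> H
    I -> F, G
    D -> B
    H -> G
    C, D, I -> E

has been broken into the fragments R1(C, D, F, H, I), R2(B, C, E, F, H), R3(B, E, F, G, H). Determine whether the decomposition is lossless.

Chase test. Columns are B, C, D, E, F, G, H, I; row i has aⱼ where attribute j ∈ Ri, else bᵢⱼ.
Initial tableau (one row per fragment):
  row 1: b11 a2 a3 b14 a5 b16 a7 a8
  row 2: a1 a2 b23 a4 a5 b26 a7 b28
  row 3: a1 b32 b33 a4 a5 a6 a7 b38
Rows 1 and 2 agree on H; apply H→G and equate their G entries.
Rows 1 and 3 agree on H; apply H→G and equate their G entries.
No row becomes fully distinguished — the join is lossy.

No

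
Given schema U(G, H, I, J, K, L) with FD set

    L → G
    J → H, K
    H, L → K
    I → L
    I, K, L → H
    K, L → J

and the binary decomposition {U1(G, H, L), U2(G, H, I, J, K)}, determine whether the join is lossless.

Common attributes: U1 ∩ U2 = {G, H}.
No dependency enlarges {G, H}, so (G, H)⁺ = {G, H}.
The closure contains neither all of U1 = {G, H, L} nor all of U2 = {G, H, I, J, K}, so the common attributes are not a superkey of either fragment. The join is lossy.

No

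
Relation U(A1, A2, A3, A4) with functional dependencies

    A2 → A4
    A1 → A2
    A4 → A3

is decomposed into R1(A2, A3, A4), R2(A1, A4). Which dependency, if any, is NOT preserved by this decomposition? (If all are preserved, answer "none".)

Check A1 → A2: no single fragment contains all of {A1, A2}, and the restricted closure of {A1} across the fragments never reaches {A2}.
A2 → A4 is preserved.
A4 → A3 is preserved.

A1 → A2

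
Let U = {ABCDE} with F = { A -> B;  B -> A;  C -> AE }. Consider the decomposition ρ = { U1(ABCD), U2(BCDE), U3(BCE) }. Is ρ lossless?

Chase test. Columns are ABCDE; row i has aⱼ where attribute j ∈ Ui, else bᵢⱼ.
Initial tableau (one row per fragment):
  row 1: a1 a2 a3 a4 b15
  row 2: b21 a2 a3 a4 a5
  row 3: b31 a2 a3 b34 a5
Rows 1 and 2 agree on B; apply B→A and equate their A entries.
Rows 1 and 3 agree on B; apply B→A and equate their A entries.
Rows 1 and 2 agree on C; apply C→AE and equate their AE entries.
Row 1 is now all distinguished symbols — the join is lossless.

Yes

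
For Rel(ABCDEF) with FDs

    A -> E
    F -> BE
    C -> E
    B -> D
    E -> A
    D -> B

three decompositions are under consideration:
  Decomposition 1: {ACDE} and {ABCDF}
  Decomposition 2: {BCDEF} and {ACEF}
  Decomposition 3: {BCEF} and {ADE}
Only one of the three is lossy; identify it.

Decomposition 1: common = {ACD}, closure = {ABCDE} → lossless.
Decomposition 2: common = {CEF}, closure = {ABCDEF} → lossless.
Decomposition 3: common = {E}, closure = {AE} → lossy.

Decomposition 3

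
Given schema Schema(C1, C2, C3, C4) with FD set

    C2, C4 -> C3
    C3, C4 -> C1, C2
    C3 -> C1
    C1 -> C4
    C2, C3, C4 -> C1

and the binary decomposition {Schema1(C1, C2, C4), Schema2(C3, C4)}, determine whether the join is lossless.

No

Common attributes: Schema1 ∩ Schema2 = {C4}.
No dependency enlarges {C4}, so (C4)⁺ = {C4}.
The closure contains neither all of Schema1 = {C1, C2, C4} nor all of Schema2 = {C3, C4}, so the common attributes are not a superkey of either fragment. The join is lossy.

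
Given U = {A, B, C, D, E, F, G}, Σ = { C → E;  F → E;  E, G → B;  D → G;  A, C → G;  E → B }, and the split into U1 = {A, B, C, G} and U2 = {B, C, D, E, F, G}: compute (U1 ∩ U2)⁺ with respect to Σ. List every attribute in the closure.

U1 ∩ U2 = {B, C, G}.
C → E applies, adding E
Closure: {B, C, E, G}.

B, C, E, G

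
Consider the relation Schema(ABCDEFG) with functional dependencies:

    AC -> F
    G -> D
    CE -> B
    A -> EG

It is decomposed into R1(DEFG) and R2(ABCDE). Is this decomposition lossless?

Common attributes: R1 ∩ R2 = {DE}.
No dependency enlarges {DE}, so (DE)⁺ = {DE}.
The closure contains neither all of R1 = {DEFG} nor all of R2 = {ABCDE}, so the common attributes are not a superkey of either fragment. The join is lossy.

No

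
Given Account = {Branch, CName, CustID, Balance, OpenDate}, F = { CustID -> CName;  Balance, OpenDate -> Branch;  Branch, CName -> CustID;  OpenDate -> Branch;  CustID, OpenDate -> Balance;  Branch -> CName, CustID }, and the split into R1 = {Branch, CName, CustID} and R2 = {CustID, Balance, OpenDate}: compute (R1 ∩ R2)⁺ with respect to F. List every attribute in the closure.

CName, CustID

R1 ∩ R2 = {CustID}.
CustID → CName applies, adding CName
Closure: {CName, CustID}.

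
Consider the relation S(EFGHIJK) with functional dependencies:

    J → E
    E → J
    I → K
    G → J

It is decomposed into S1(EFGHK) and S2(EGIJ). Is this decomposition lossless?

Common attributes: S1 ∩ S2 = {EG}.
Closure of {EG}: E → J applies, adding J. So (EG)⁺ = {EGJ}.
The closure contains neither all of S1 = {EFGHK} nor all of S2 = {EGIJ}, so the common attributes are not a superkey of either fragment. The join is lossy.

No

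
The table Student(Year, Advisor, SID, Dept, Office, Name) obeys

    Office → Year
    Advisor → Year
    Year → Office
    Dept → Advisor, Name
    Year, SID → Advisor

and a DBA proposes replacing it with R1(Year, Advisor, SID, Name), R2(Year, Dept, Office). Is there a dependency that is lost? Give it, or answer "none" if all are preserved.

Check Dept → Advisor, Name: no single fragment contains all of {Advisor, Dept, Name}, and the restricted closure of {Dept} across the fragments never reaches {Advisor, Name}.
Office → Year is preserved.
Advisor → Year is preserved.
Year → Office is preserved.
Year, SID → Advisor is preserved.

Dept → Advisor, Name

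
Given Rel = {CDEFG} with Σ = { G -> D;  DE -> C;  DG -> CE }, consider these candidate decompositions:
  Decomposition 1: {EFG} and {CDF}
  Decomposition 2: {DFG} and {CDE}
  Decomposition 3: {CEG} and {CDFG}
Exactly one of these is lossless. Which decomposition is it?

Decomposition 1: common = {F}, closure = {F} → lossy.
Decomposition 2: common = {D}, closure = {D} → lossy.
Decomposition 3: common = {CG}, closure = {CDEG} → lossless.

Decomposition 3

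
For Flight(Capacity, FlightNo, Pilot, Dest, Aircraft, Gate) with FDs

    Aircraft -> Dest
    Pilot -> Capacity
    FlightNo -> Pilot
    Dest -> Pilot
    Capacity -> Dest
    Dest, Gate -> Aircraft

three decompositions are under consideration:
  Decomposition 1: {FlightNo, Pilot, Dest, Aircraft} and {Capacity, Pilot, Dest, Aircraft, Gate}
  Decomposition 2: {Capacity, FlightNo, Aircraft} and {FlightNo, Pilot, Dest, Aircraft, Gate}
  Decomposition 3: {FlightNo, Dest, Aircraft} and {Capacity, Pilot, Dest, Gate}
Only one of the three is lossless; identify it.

Decomposition 1: common = {Pilot, Dest, Aircraft}, closure = {Capacity, Pilot, Dest, Aircraft} → lossy.
Decomposition 2: common = {FlightNo, Aircraft}, closure = {Capacity, FlightNo, Pilot, Dest, Aircraft} → lossless.
Decomposition 3: common = {Dest}, closure = {Capacity, Pilot, Dest} → lossy.

Decomposition 2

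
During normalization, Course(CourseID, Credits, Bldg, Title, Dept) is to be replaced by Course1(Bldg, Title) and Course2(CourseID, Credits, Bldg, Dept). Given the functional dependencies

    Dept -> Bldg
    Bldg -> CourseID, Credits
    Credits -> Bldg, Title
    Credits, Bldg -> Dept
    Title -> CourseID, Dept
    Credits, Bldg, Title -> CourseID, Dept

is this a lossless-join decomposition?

Common attributes: Course1 ∩ Course2 = {Bldg}.
Closure of {Bldg}: Bldg → CourseID, Credits applies, adding CourseID, Credits; Credits → Bldg, Title applies, adding Title; Credits, Bldg → Dept applies, adding Dept. So (Bldg)⁺ = {CourseID, Credits, Bldg, Title, Dept}.
This closure contains every attribute of Course1, so Course1 ∩ Course2 → Course1. The join is lossless.

Yes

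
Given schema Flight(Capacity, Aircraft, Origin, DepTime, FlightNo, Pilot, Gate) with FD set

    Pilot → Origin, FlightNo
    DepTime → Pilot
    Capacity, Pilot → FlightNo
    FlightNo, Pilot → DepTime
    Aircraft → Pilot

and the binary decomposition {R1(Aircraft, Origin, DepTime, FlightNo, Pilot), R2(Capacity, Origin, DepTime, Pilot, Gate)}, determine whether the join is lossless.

No

Common attributes: R1 ∩ R2 = {Origin, DepTime, Pilot}.
Closure of {Origin, DepTime, Pilot}: Pilot → Origin, FlightNo applies, adding FlightNo. So (Origin, DepTime, Pilot)⁺ = {Origin, DepTime, FlightNo, Pilot}.
The closure contains neither all of R1 = {Aircraft, Origin, DepTime, FlightNo, Pilot} nor all of R2 = {Capacity, Origin, DepTime, Pilot, Gate}, so the common attributes are not a superkey of either fragment. The join is lossy.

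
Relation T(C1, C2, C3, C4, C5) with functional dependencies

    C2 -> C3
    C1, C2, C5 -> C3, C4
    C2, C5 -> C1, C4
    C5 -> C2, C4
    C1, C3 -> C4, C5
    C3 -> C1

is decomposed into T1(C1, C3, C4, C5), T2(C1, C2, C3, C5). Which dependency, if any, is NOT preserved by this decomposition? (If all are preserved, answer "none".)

none

C2 → C3 lies within T2.
C1, C2, C5 → C3, C4: restricted closure across fragments reaches C3, C4.
C2, C5 → C1, C4: restricted closure across fragments reaches C1, C4.
C5 → C2, C4: restricted closure across fragments reaches C2, C4.
C1, C3 → C4, C5 lies within T1.
C3 → C1 lies within T1.
Every dependency is enforceable on the fragments, so the decomposition is dependency-preserving.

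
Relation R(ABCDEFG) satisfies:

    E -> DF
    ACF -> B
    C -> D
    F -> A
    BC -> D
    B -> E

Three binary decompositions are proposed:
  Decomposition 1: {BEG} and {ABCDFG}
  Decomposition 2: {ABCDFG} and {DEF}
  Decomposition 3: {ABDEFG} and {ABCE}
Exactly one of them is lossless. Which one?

Decomposition 1

Decomposition 1: common = {BG}, closure = {ABDEFG} → lossless.
Decomposition 2: common = {DF}, closure = {ADF} → lossy.
Decomposition 3: common = {ABE}, closure = {ABDEF} → lossy.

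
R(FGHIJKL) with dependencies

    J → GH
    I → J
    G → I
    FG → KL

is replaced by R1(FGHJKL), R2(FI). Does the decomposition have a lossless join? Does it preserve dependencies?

lossy and not dependency-preserving

Lossless test: (F)⁺ = {F}, which is a superkey of neither fragment — lossy.
Dependency preservation: the restricted closure of {I} across the fragments never reaches {J}, so I → J cannot be enforced without a join — not preserved.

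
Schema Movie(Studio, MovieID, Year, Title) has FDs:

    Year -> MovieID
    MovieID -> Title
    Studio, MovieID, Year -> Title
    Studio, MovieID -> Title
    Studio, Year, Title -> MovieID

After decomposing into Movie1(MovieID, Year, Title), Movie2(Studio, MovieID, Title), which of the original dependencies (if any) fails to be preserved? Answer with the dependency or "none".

none

Year → MovieID lies within Movie1.
MovieID → Title lies within Movie1.
Studio, MovieID, Year → Title: restricted closure across fragments reaches Title.
Studio, MovieID → Title lies within Movie2.
Studio, Year, Title → MovieID: restricted closure across fragments reaches MovieID.
Every dependency is enforceable on the fragments, so the decomposition is dependency-preserving.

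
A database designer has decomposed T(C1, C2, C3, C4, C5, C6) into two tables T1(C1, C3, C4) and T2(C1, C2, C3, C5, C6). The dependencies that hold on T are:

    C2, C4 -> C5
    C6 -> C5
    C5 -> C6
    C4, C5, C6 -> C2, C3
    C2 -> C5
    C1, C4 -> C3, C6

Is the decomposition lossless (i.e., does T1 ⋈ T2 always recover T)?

No

Common attributes: T1 ∩ T2 = {C1, C3}.
No dependency enlarges {C1, C3}, so (C1, C3)⁺ = {C1, C3}.
The closure contains neither all of T1 = {C1, C3, C4} nor all of T2 = {C1, C2, C3, C5, C6}, so the common attributes are not a superkey of either fragment. The join is lossy.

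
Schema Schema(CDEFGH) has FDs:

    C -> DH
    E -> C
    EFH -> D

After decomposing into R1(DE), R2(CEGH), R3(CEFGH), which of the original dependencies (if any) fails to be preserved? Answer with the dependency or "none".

Check C → DH: no single fragment contains all of {CDH}, and the restricted closure of {C} across the fragments never reaches {DH}.
E → C is preserved.
EFH → D is preserved.

C -> DH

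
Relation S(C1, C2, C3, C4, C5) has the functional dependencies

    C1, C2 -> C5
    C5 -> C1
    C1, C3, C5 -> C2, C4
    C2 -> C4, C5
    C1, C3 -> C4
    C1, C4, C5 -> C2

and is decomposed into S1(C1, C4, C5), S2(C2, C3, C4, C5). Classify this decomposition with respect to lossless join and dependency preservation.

lossless but not dependency-preserving

Lossless test: (C4, C5)⁺ = {C1, C2, C4, C5}, which contains all of one fragment — lossless.
Dependency preservation: the restricted closure of {C1, C3} across the fragments never reaches {C4}, so C1, C3 → C4 cannot be enforced without a join — not preserved.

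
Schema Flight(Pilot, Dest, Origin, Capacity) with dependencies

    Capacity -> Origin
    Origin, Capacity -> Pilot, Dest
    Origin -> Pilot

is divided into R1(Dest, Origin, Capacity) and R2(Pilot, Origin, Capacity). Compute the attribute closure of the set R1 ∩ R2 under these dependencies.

R1 ∩ R2 = {Origin, Capacity}.
Origin, Capacity → Pilot, Dest applies, adding Pilot, Dest
Closure: {Pilot, Dest, Origin, Capacity}.

Pilot, Dest, Origin, Capacity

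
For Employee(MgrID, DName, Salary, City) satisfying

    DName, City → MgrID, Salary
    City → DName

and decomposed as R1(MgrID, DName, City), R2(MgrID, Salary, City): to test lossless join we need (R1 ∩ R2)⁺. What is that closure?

MgrID, DName, Salary, City

R1 ∩ R2 = {MgrID, City}.
City → DName applies, adding DName
DName, City → MgrID, Salary applies, adding Salary
Closure: {MgrID, DName, Salary, City}.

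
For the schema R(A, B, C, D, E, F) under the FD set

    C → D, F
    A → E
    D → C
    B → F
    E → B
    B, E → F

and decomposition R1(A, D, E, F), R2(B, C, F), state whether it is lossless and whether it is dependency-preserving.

lossy and not dependency-preserving

Lossless test: (F)⁺ = {F}, which is a superkey of neither fragment — lossy.
Dependency preservation: the restricted closure of {C} across the fragments never reaches {D, F}, so C → D, F cannot be enforced without a join — not preserved.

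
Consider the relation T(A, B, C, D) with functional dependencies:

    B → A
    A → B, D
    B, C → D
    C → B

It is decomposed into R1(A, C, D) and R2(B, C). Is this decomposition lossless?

Yes

Common attributes: R1 ∩ R2 = {C}.
Closure of {C}: C → B applies, adding B; B → A applies, adding A; A → B, D applies, adding D. So (C)⁺ = {A, B, C, D}.
This closure contains every attribute of R1, so R1 ∩ R2 → R1. The join is lossless.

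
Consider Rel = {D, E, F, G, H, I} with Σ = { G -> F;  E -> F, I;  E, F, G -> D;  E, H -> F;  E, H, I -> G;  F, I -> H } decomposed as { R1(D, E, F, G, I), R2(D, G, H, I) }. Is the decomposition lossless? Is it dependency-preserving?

lossless but not dependency-preserving

Lossless test: (D, G, I)⁺ = {D, F, G, H, I}, which contains all of one fragment — lossless.
Dependency preservation: the restricted closure of {F, I} across the fragments never reaches {H}, so F, I → H cannot be enforced without a join — not preserved.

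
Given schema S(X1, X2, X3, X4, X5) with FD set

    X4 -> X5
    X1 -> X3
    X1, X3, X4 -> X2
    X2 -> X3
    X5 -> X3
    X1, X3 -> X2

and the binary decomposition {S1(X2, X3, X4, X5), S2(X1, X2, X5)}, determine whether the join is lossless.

Common attributes: S1 ∩ S2 = {X2, X5}.
Closure of {X2, X5}: X2 → X3 applies, adding X3. So (X2, X5)⁺ = {X2, X3, X5}.
The closure contains neither all of S1 = {X2, X3, X4, X5} nor all of S2 = {X1, X2, X5}, so the common attributes are not a superkey of either fragment. The join is lossy.

No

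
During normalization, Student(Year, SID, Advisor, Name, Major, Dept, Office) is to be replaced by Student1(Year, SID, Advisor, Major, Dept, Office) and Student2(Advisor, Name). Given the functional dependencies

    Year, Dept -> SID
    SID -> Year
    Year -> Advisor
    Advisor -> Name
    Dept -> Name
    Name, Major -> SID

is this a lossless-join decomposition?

Yes

Common attributes: Student1 ∩ Student2 = {Advisor}.
Closure of {Advisor}: Advisor → Name applies, adding Name. So (Advisor)⁺ = {Advisor, Name}.
This closure contains every attribute of Student2, so Student1 ∩ Student2 → Student2. The join is lossless.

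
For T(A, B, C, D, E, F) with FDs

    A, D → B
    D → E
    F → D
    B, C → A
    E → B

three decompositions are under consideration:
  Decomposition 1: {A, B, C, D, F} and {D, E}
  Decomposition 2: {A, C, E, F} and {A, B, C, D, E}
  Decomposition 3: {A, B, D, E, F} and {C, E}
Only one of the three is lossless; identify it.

Decomposition 1

Decomposition 1: common = {D}, closure = {B, D, E} → lossless.
Decomposition 2: common = {A, C, E}, closure = {A, B, C, E} → lossy.
Decomposition 3: common = {E}, closure = {B, E} → lossy.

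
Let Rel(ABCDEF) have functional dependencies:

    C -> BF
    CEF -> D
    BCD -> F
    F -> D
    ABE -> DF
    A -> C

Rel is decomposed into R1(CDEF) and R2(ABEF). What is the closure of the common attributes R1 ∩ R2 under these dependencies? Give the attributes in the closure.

DEF

R1 ∩ R2 = {EF}.
F → D applies, adding D
Closure: {DEF}.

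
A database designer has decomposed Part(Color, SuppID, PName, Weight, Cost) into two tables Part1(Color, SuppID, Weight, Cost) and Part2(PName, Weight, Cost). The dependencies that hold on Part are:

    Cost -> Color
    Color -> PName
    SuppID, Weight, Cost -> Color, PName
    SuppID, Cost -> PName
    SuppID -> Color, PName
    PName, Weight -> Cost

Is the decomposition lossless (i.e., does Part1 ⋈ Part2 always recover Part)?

Common attributes: Part1 ∩ Part2 = {Weight, Cost}.
Closure of {Weight, Cost}: Cost → Color applies, adding Color; Color → PName applies, adding PName. So (Weight, Cost)⁺ = {Color, PName, Weight, Cost}.
This closure contains every attribute of Part2, so Part1 ∩ Part2 → Part2. The join is lossless.

Yes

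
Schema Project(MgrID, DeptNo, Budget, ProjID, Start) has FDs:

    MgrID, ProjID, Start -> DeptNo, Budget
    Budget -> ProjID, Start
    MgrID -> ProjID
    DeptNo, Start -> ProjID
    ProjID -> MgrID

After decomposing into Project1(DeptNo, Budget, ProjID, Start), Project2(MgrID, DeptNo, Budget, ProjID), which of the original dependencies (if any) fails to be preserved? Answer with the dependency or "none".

MgrID, ProjID, Start → DeptNo, Budget: restricted closure across fragments reaches DeptNo, Budget.
Budget → ProjID, Start lies within Project1.
MgrID → ProjID lies within Project2.
DeptNo, Start → ProjID lies within Project1.
ProjID → MgrID lies within Project2.
Every dependency is enforceable on the fragments, so the decomposition is dependency-preserving.

none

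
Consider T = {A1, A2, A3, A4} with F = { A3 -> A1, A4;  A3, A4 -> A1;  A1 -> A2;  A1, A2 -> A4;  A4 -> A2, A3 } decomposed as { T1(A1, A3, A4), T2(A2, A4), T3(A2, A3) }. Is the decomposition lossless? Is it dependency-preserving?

Lossless test (chase): Rows 1 and 3 agree on A3; apply A3→A1, A4 and equate their A1, A4 entries. Rows 1 and 3 agree on A1; apply A1→A2 and equate their A2 entries. Rows 1 and 2 agree on A4; apply A4→A2, A3 and equate their A2, A3 entries. Rows 1 and 2 agree on A3; apply A3→A1, A4 and equate their A1, A4 entries. Row 1 is now all distinguished symbols — the join is lossless.
Dependency preservation: A1 → A2; A1, A2 → A4; A4 → A2, A3 are not contained in any single fragment, but the restricted closure of each left-hand side across the fragments still reaches the right-hand side; the remaining FDs each lie inside some fragment. All dependencies are preserved.

lossless and dependency-preserving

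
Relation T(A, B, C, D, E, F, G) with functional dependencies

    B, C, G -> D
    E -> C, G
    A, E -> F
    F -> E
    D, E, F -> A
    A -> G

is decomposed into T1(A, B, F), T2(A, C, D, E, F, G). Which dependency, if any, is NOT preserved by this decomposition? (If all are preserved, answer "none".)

Check B, C, G → D: no single fragment contains all of {B, C, D, G}, and the restricted closure of {B, C, G} across the fragments never reaches {D}.
E → C, G is preserved.
A, E → F is preserved.
F → E is preserved.
D, E, F → A is preserved.
A → G is preserved.

B, C, G -> D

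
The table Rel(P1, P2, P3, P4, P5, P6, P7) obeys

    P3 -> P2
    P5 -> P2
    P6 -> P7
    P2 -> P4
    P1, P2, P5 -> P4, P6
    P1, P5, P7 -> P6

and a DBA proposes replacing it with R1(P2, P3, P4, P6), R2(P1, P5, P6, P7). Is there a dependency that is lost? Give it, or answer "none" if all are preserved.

P5 -> P2

Check P5 → P2: no single fragment contains all of {P2, P5}, and the restricted closure of {P5} across the fragments never reaches {P2}.
P3 → P2 is preserved.
P6 → P7 is preserved.
P2 → P4 is preserved.
P1, P2, P5 → P4, P6 is preserved.
P1, P5, P7 → P6 is preserved.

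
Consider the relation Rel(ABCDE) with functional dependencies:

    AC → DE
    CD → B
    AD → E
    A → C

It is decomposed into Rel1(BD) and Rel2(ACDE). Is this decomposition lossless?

Common attributes: Rel1 ∩ Rel2 = {D}.
No dependency enlarges {D}, so (D)⁺ = {D}.
The closure contains neither all of Rel1 = {BD} nor all of Rel2 = {ACDE}, so the common attributes are not a superkey of either fragment. The join is lossy.

No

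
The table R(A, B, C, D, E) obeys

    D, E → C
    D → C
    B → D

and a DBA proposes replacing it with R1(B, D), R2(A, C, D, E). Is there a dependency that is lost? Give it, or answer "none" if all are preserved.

none

D, E → C lies within R2.
D → C lies within R2.
B → D lies within R1.
Every dependency is enforceable on the fragments, so the decomposition is dependency-preserving.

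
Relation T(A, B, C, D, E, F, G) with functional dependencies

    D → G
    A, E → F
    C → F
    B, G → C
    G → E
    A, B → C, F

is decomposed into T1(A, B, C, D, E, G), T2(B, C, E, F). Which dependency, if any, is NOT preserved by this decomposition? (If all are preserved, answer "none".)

Check A, E → F: no single fragment contains all of {A, E, F}, and the restricted closure of {A, E} across the fragments never reaches {F}.
D → G is preserved.
C → F is preserved.
B, G → C is preserved.
G → E is preserved.
A, B → C, F is preserved.

A, E → F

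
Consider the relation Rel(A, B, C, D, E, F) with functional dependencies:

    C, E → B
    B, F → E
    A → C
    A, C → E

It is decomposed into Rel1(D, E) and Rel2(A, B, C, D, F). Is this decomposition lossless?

No

Common attributes: Rel1 ∩ Rel2 = {D}.
No dependency enlarges {D}, so (D)⁺ = {D}.
The closure contains neither all of Rel1 = {D, E} nor all of Rel2 = {A, B, C, D, F}, so the common attributes are not a superkey of either fragment. The join is lossy.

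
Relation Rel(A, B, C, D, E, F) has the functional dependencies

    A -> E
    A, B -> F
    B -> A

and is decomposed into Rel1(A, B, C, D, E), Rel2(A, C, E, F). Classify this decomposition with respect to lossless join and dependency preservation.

lossy and not dependency-preserving

Lossless test: (A, C, E)⁺ = {A, C, E}, which is a superkey of neither fragment — lossy.
Dependency preservation: the restricted closure of {A, B} across the fragments never reaches {F}, so A, B → F cannot be enforced without a join — not preserved.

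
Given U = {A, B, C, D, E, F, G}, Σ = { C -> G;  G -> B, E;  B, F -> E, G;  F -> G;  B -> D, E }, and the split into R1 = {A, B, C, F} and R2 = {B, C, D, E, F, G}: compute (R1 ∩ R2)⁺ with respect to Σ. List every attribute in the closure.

B, C, D, E, F, G

R1 ∩ R2 = {B, C, F}.
C → G applies, adding G
G → B, E applies, adding E
B → D, E applies, adding D
Closure: {B, C, D, E, F, G}.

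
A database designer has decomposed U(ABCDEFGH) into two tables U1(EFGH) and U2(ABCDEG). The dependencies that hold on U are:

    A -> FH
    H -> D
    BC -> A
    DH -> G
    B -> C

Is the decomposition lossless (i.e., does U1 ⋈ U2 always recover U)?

No

Common attributes: U1 ∩ U2 = {EG}.
No dependency enlarges {EG}, so (EG)⁺ = {EG}.
The closure contains neither all of U1 = {EFGH} nor all of U2 = {ABCDEG}, so the common attributes are not a superkey of either fragment. The join is lossy.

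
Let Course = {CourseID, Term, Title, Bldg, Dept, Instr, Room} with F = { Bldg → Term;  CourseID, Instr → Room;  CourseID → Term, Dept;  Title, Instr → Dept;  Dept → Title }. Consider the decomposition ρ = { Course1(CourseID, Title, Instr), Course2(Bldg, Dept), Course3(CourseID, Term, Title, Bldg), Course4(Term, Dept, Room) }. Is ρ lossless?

Chase test. Columns are CourseID, Term, Title, Bldg, Dept, Instr, Room; row i has aⱼ where attribute j ∈ Coursei, else bᵢⱼ.
Initial tableau (one row per fragment):
  row 1: a1 b12 a3 b14 b15 a6 b17
  row 2: b21 b22 b23 a4 a5 b26 b27
  row 3: a1 a2 a3 a4 b35 b36 b37
  row 4: b41 a2 b43 b44 a5 b46 a7
Rows 2 and 3 agree on Bldg; apply Bldg→Term and equate their Term entries.
Rows 1 and 3 agree on CourseID; apply CourseID→Term, Dept and equate their Term, Dept entries.
Rows 2 and 4 agree on Dept; apply Dept→Title and equate their Title entries.
No row becomes fully distinguished — the join is lossy.

No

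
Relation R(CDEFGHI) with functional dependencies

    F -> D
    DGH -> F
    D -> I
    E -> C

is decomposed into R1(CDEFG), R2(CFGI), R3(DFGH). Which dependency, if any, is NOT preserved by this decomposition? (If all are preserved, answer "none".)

Check D → I: no single fragment contains all of {DI}, and the restricted closure of {D} across the fragments never reaches {I}.
F → D is preserved.
DGH → F is preserved.
E → C is preserved.

D -> I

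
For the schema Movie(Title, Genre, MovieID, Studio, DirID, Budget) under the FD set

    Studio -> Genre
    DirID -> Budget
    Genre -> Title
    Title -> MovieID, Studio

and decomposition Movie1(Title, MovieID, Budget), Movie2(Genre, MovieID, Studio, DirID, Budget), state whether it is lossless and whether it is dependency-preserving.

Lossless test: (MovieID, Budget)⁺ = {MovieID, Budget}, which is a superkey of neither fragment — lossy.
Dependency preservation: the restricted closure of {Genre} across the fragments never reaches {Title}, so Genre → Title cannot be enforced without a join — not preserved.

lossy and not dependency-preserving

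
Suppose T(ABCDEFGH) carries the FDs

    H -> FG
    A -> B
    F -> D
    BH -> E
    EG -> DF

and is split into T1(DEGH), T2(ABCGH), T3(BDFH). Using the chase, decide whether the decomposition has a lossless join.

Chase test. Columns are ABCDEFGH; row i has aⱼ where attribute j ∈ Ti, else bᵢⱼ.
Initial tableau (one row per fragment):
  row 1: b11 b12 b13 a4 a5 b16 a7 a8
  row 2: a1 a2 a3 b24 b25 b26 a7 a8
  row 3: b31 a2 b33 a4 b35 a6 b37 a8
Rows 1 and 2 agree on H; apply H→FG and equate their FG entries.
Rows 1 and 3 agree on H; apply H→FG and equate their FG entries.
Rows 1 and 2 agree on F; apply F→D and equate their D entries.
Rows 2 and 3 agree on BH; apply BH→E and equate their E entries.
No row becomes fully distinguished — the join is lossy.

No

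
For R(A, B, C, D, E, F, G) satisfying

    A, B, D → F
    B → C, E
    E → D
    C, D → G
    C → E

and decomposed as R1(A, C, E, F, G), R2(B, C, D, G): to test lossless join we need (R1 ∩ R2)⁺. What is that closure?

C, D, E, G

R1 ∩ R2 = {C, G}.
C → E applies, adding E
E → D applies, adding D
Closure: {C, D, E, G}.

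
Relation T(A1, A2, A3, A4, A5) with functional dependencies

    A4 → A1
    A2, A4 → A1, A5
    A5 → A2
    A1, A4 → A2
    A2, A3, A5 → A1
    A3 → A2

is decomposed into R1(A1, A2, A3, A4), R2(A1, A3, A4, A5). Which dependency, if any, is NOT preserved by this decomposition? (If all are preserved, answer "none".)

Check A5 → A2: no single fragment contains all of {A2, A5}, and the restricted closure of {A5} across the fragments never reaches {A2}.
A4 → A1 is preserved.
A2, A4 → A1, A5 is preserved.
A1, A4 → A2 is preserved.
A2, A3, A5 → A1 is preserved.
A3 → A2 is preserved.

A5 → A2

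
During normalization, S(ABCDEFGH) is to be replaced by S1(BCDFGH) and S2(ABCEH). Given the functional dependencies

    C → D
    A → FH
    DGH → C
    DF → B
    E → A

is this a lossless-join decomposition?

Common attributes: S1 ∩ S2 = {BCH}.
Closure of {BCH}: C → D applies, adding D. So (BCH)⁺ = {BCDH}.
The closure contains neither all of S1 = {BCDFGH} nor all of S2 = {ABCEH}, so the common attributes are not a superkey of either fragment. The join is lossy.

No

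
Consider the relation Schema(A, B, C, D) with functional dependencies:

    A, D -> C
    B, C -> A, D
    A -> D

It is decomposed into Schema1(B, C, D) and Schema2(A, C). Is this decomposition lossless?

Common attributes: Schema1 ∩ Schema2 = {C}.
No dependency enlarges {C}, so (C)⁺ = {C}.
The closure contains neither all of Schema1 = {B, C, D} nor all of Schema2 = {A, C}, so the common attributes are not a superkey of either fragment. The join is lossy.

No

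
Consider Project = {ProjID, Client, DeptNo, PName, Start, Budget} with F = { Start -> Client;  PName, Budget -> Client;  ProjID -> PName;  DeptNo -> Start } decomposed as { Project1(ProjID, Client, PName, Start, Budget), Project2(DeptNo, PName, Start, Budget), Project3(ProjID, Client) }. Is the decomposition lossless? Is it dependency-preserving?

Lossless test (chase): Rows 1 and 2 agree on Start; apply Start→Client and equate their Client entries. Rows 1 and 3 agree on ProjID; apply ProjID→PName and equate their PName entries. No row becomes fully distinguished — the join is lossy.
Dependency preservation: every FD's attributes lie within a single fragment, so each can be enforced locally — preserved.

lossy but dependency-preserving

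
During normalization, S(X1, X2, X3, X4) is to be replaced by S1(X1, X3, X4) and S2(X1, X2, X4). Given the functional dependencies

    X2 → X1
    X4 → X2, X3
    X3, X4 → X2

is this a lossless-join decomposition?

Common attributes: S1 ∩ S2 = {X1, X4}.
Closure of {X1, X4}: X4 → X2, X3 applies, adding X2, X3. So (X1, X4)⁺ = {X1, X2, X3, X4}.
This closure contains every attribute of S1, so S1 ∩ S2 → S1. The join is lossless.

Yes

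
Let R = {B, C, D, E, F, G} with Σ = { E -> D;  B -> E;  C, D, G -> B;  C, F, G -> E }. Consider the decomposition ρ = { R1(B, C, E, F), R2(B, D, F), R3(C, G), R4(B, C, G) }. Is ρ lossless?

Chase test. Columns are B, C, D, E, F, G; row i has aⱼ where attribute j ∈ Ri, else bᵢⱼ.
Initial tableau (one row per fragment):
  row 1: a1 a2 b13 a4 a5 b16
  row 2: a1 b22 a3 b24 a5 b26
  row 3: b31 a2 b33 b34 b35 a6
  row 4: a1 a2 b43 b44 b45 a6
Rows 1 and 2 agree on B; apply B→E and equate their E entries.
Rows 1 and 4 agree on B; apply B→E and equate their E entries.
Rows 1 and 2 agree on E; apply E→D and equate their D entries.
Rows 1 and 4 agree on E; apply E→D and equate their D entries.
No row becomes fully distinguished — the join is lossy.

No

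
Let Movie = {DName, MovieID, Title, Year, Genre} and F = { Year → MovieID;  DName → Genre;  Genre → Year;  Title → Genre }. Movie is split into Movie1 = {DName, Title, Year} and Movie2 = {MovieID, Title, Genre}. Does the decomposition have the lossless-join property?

Common attributes: Movie1 ∩ Movie2 = {Title}.
Closure of {Title}: Title → Genre applies, adding Genre; Genre → Year applies, adding Year; Year → MovieID applies, adding MovieID. So (Title)⁺ = {MovieID, Title, Year, Genre}.
This closure contains every attribute of Movie2, so Movie1 ∩ Movie2 → Movie2. The join is lossless.

Yes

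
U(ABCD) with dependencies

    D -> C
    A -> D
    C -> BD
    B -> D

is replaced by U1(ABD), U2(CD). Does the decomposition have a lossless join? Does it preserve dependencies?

lossless and dependency-preserving

Lossless test: (D)⁺ = {BCD}, which contains all of one fragment — lossless.
Dependency preservation: C → BD is not contained in any single fragment, but the restricted closure of its left-hand side across the fragments still reaches the right-hand side; the remaining FDs each lie inside some fragment. All dependencies are preserved.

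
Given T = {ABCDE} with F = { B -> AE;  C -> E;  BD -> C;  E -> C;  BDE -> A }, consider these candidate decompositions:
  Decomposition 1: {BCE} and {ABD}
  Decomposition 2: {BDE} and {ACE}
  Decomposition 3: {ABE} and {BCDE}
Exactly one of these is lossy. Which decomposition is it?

Decomposition 2

Decomposition 1: common = {B}, closure = {ABCE} → lossless.
Decomposition 2: common = {E}, closure = {CE} → lossy.
Decomposition 3: common = {BE}, closure = {ABCE} → lossless.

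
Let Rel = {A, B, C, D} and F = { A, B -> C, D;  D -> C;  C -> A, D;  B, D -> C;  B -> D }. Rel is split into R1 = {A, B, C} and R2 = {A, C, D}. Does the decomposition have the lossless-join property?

Common attributes: R1 ∩ R2 = {A, C}.
Closure of {A, C}: C → A, D applies, adding D. So (A, C)⁺ = {A, C, D}.
This closure contains every attribute of R2, so R1 ∩ R2 → R2. The join is lossless.

Yes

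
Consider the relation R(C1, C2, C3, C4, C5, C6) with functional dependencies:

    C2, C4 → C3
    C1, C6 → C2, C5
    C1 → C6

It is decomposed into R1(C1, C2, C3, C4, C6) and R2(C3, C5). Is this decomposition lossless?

Common attributes: R1 ∩ R2 = {C3}.
No dependency enlarges {C3}, so (C3)⁺ = {C3}.
The closure contains neither all of R1 = {C1, C2, C3, C4, C6} nor all of R2 = {C3, C5}, so the common attributes are not a superkey of either fragment. The join is lossy.

No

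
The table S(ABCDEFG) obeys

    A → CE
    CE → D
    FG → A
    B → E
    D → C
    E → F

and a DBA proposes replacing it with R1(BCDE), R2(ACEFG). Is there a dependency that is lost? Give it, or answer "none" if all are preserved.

none

A → CE lies within R2.
CE → D lies within R1.
FG → A lies within R2.
B → E lies within R1.
D → C lies within R1.
E → F lies within R2.
Every dependency is enforceable on the fragments, so the decomposition is dependency-preserving.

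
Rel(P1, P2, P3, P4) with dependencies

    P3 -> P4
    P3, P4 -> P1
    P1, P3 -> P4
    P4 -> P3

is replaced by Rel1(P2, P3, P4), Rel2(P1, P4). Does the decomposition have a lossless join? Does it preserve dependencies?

Lossless test: (P4)⁺ = {P1, P3, P4}, which contains all of one fragment — lossless.
Dependency preservation: P3, P4 → P1; P1, P3 → P4 are not contained in any single fragment, but the restricted closure of each left-hand side across the fragments still reaches the right-hand side; the remaining FDs each lie inside some fragment. All dependencies are preserved.

lossless and dependency-preserving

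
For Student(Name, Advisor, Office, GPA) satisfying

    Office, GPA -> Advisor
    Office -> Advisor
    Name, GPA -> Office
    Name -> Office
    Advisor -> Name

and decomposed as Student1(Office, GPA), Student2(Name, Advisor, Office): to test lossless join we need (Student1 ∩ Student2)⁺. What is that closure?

Name, Advisor, Office

Student1 ∩ Student2 = {Office}.
Office → Advisor applies, adding Advisor
Advisor → Name applies, adding Name
Closure: {Name, Advisor, Office}.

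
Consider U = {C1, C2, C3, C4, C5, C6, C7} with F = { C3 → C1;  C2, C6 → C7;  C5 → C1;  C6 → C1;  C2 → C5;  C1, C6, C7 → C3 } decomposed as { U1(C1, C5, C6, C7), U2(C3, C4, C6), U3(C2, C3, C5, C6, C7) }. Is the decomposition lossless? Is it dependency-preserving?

Lossless test (chase): Rows 2 and 3 agree on C3; apply C3→C1 and equate their C1 entries. Rows 1 and 3 agree on C5; apply C5→C1 and equate their C1 entries. Rows 1 and 3 agree on C1, C6, C7; apply C1, C6, C7→C3 and equate their C3 entries. No row becomes fully distinguished — the join is lossy.
Dependency preservation: the restricted closure of {C3} across the fragments never reaches {C1}, so C3 → C1 cannot be enforced without a join — not preserved.

lossy and not dependency-preserving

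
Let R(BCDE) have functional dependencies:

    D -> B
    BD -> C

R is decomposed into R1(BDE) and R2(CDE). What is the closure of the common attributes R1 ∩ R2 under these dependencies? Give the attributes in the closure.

R1 ∩ R2 = {DE}.
D → B applies, adding B
BD → C applies, adding C
Closure: {BCDE}.

BCDE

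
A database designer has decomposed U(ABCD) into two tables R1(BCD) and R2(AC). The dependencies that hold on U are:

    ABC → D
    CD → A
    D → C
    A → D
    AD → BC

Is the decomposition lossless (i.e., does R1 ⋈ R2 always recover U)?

No

Common attributes: R1 ∩ R2 = {C}.
No dependency enlarges {C}, so (C)⁺ = {C}.
The closure contains neither all of R1 = {BCD} nor all of R2 = {AC}, so the common attributes are not a superkey of either fragment. The join is lossy.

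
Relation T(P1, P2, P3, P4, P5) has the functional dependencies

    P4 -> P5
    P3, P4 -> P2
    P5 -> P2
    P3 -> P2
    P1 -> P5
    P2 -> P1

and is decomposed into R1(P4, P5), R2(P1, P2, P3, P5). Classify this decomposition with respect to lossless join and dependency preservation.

lossy but dependency-preserving

Lossless test: (P5)⁺ = {P1, P2, P5}, which is a superkey of neither fragment — lossy.
Dependency preservation: P3, P4 → P2 is not contained in any single fragment, but the restricted closure of its left-hand side across the fragments still reaches the right-hand side; the remaining FDs each lie inside some fragment. All dependencies are preserved.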